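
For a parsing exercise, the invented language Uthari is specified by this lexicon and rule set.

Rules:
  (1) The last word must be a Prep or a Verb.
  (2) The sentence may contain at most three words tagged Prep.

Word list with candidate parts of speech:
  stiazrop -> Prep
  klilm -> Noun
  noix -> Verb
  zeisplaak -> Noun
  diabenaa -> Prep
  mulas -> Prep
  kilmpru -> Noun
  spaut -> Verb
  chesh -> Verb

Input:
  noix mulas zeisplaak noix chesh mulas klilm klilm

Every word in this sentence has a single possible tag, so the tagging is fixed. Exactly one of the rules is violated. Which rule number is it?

1

Fixed tagging: Verb Prep Noun Verb Verb Prep Noun Noun.
Applying the rules: R1 ✗, R2 ✓.
Only rule 1 fails.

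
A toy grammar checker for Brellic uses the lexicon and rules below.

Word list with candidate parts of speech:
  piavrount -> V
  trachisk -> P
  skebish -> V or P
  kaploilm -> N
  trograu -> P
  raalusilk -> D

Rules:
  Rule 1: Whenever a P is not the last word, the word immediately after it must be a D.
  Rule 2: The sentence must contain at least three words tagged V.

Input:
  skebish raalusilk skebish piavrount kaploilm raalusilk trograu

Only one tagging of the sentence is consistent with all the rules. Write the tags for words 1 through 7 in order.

Candidates per position — 1:skebish {V,P}; 2:raalusilk {D}; 3:skebish {V,P}; 4:piavrount {V}; 5:kaploilm {N}; 6:raalusilk {D}; 7:trograu {P}.
Word 1 cannot be P — rule 2 would then fail for every completion. It is V.
Word 3 cannot be P — rule 1 would then fail for every completion. It is V.
That leaves exactly one tagging: V D V V N D P.
Checking: rule 1 satisfied; rule 2 satisfied.

V D V V N D P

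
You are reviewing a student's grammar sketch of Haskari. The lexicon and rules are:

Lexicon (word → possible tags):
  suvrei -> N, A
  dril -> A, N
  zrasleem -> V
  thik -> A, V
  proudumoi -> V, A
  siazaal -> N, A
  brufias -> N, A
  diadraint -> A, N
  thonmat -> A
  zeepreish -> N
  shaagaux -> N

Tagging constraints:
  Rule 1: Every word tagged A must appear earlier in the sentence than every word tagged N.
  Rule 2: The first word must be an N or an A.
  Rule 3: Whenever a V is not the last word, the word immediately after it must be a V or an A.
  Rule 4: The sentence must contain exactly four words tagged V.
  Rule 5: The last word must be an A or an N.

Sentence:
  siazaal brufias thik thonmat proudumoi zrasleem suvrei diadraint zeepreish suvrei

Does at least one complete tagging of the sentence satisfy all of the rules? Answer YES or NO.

NO

Candidates per position — 1:siazaal {N,A}; 2:brufias {N,A}; 3:thik {A,V}; 4:thonmat {A}; 5:proudumoi {V,A}; 6:zrasleem {V}; 7:suvrei {N,A}; 8:diadraint {A,N}; 9:zeepreish {N}; 10:suvrei {N,A}.
Rule 4 cannot be satisfied by any choice of tags from the lexicon.
So there is no consistent tagging.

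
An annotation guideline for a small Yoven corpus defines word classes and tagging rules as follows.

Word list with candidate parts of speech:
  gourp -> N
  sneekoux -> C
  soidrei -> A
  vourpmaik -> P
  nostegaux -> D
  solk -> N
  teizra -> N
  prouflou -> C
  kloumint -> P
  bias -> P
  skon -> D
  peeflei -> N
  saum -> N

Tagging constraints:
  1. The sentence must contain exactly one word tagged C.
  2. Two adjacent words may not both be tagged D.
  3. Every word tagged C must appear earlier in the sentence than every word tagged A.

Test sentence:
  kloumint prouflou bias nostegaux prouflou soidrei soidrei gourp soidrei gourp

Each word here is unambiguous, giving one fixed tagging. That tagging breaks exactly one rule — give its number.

Fixed tagging: P C P D C A A N A N.
Checking each rule: R1 ✗, R2 ✓, R3 ✓.
Only rule 1 fails.

1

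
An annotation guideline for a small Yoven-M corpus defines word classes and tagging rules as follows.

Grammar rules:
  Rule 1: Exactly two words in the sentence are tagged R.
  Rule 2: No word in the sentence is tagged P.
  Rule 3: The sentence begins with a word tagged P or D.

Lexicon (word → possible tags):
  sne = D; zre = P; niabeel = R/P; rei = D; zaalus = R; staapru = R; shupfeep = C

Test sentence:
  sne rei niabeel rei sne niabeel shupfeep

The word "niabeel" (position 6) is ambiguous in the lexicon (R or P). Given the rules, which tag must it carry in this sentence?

Candidates per position — 1:sne {D}; 2:rei {D}; 3:niabeel {R,P}; 4:rei {D}; 5:sne {D}; 6:niabeel {R,P}; 7:shupfeep {C}.
If word 3 were P, no tagging could satisfy rule 1; so word 3 is R.
If word 6 were P, no tagging could satisfy rule 1; so word 6 is R.
The only consistent sequence is: D D R D D R C.
Check: rule 1 satisfied; rule 2 satisfied; rule 3 satisfied.

R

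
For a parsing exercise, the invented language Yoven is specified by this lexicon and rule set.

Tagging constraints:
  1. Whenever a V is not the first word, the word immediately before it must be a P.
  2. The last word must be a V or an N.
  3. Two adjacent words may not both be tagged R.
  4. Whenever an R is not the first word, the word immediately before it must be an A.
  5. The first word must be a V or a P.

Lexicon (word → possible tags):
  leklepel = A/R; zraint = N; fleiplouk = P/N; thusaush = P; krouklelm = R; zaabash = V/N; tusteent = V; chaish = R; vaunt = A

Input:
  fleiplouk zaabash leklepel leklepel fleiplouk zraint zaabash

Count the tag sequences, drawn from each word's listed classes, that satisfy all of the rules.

8

Candidates per position — 1:fleiplouk {P,N}; 2:zaabash {V,N}; 3:leklepel {A,R}; 4:leklepel {A,R}; 5:fleiplouk {P,N}; 6:zraint {N}; 7:zaabash {V,N}.
There are 64 candidate sequences in total.
Checking each against the rules leaves 8 sequences.
Count = 8.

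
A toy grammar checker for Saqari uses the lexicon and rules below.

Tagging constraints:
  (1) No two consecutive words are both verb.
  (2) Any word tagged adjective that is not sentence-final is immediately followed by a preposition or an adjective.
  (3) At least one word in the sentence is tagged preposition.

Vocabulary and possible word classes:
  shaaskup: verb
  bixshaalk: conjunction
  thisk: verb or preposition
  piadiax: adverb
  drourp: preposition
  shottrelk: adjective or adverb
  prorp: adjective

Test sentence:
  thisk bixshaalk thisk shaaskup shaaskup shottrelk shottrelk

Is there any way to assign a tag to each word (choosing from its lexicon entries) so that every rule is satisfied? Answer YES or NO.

Candidates per position — 1:thisk {verb,preposition}; 2:bixshaalk {conjunction}; 3:thisk {verb,preposition}; 4:shaaskup {verb}; 5:shaaskup {verb}; 6:shottrelk {adjective,adverb}; 7:shottrelk {adjective,adverb}.
Rule 1 cannot be satisfied by any choice of tags from the lexicon.
So there is no consistent tagging.

NO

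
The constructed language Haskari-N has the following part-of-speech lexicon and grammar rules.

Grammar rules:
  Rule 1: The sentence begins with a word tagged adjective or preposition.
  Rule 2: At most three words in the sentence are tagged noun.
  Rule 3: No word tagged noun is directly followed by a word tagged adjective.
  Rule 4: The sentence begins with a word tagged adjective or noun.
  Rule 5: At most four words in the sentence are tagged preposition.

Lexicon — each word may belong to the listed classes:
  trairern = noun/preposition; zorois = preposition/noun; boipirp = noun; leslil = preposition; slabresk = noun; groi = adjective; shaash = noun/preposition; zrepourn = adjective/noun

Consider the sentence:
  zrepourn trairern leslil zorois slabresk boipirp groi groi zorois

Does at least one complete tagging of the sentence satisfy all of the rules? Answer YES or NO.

Candidates per position — 1:zrepourn {adjective,noun}; 2:trairern {noun,preposition}; 3:leslil {preposition}; 4:zorois {preposition,noun}; 5:slabresk {noun}; 6:boipirp {noun}; 7:groi {adjective}; 8:groi {adjective}; 9:zorois {preposition,noun}.
Rule 3 cannot be satisfied by any choice of tags from the lexicon.
So there is no consistent tagging.

NO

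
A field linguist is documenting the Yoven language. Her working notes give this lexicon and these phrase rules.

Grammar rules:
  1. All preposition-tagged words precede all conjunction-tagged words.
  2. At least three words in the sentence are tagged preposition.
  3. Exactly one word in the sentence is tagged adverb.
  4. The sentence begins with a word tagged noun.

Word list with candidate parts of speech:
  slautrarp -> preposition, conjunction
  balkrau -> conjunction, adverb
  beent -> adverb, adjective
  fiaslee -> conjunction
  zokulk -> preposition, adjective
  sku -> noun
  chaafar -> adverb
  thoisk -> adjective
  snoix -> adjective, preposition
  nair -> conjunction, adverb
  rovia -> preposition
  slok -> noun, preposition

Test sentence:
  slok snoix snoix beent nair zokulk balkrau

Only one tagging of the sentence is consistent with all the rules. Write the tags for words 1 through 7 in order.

noun preposition preposition adjective adverb preposition conjunction

Candidates per position — 1:slok {noun,preposition}; 2:snoix {adjective,preposition}; 3:snoix {adjective,preposition}; 4:beent {adverb,adjective}; 5:nair {conjunction,adverb}; 6:zokulk {preposition,adjective}; 7:balkrau {conjunction,adverb}.
Position 1: tagging it preposition would leave rule 4 unsatisfiable, so it must be noun.
Position 2: tagging it adjective would leave rule 2 unsatisfiable, so it must be preposition.
Position 3: tagging it adjective would leave rule 2 unsatisfiable, so it must be preposition.
Position 6: tagging it adjective would leave rule 2 unsatisfiable, so it must be preposition.
Position 5: tagging it conjunction would leave rule 1 unsatisfiable, so it must be adverb.
Position 7: tagging it adverb would leave rule 3 unsatisfiable, so it must be conjunction.
Position 4: tagging it adverb would leave rule 3 unsatisfiable, so it must be adjective.
The only consistent sequence is: noun preposition preposition adjective adverb preposition conjunction.
Verifying each rule — rule 1 ✓; rule 2 ✓; rule 3 ✓; rule 4 ✓.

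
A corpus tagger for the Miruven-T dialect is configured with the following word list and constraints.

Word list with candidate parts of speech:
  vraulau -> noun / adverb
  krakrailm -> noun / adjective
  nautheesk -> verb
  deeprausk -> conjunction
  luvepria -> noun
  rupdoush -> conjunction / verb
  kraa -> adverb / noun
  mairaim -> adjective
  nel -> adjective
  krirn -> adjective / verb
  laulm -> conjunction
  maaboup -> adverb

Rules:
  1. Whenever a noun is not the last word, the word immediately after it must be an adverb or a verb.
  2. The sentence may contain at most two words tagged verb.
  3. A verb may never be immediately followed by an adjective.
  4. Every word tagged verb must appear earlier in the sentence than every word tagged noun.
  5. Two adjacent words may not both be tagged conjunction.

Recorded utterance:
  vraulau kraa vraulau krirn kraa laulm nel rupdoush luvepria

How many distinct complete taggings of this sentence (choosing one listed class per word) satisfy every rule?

Candidates per position — 1:vraulau {noun,adverb}; 2:kraa {adverb,noun}; 3:vraulau {noun,adverb}; 4:krirn {adjective,verb}; 5:kraa {adverb,noun}; 6:laulm {conjunction}; 7:nel {adjective}; 8:rupdoush {conjunction,verb}; 9:luvepria {noun}.
There are 64 candidate sequences in total.
Checking each against the rules leaves 6 sequences.
Count = 6.

6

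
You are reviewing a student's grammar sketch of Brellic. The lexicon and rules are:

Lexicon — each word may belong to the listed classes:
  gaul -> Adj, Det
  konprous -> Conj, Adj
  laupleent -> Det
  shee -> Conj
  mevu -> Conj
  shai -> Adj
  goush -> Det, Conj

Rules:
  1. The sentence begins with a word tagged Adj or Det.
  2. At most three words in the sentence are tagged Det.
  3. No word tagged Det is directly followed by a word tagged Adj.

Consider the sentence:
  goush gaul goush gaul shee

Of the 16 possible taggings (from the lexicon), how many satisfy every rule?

Candidates per position — 1:goush {Det,Conj}; 2:gaul {Adj,Det}; 3:goush {Det,Conj}; 4:gaul {Adj,Det}; 5:shee {Conj}.
There are 16 candidate sequences in total.
The sequences that satisfy every rule: Det Det Conj Adj Conj; Det Det Conj Det Conj.
Count = 2.

2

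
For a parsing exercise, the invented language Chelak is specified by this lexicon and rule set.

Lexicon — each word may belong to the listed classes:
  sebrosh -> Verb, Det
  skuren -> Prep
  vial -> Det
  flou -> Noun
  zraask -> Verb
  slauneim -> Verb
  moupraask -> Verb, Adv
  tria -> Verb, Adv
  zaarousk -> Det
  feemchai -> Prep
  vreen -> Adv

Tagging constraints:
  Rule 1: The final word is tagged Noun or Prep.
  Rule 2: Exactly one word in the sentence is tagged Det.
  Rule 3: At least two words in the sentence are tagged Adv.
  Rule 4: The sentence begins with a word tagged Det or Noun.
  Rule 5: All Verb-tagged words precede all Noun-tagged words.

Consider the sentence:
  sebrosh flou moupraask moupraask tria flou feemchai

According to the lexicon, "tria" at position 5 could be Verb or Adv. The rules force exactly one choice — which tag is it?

Candidates per position — 1:sebrosh {Verb,Det}; 2:flou {Noun}; 3:moupraask {Verb,Adv}; 4:moupraask {Verb,Adv}; 5:tria {Verb,Adv}; 6:flou {Noun}; 7:feemchai {Prep}.
Position 1: tagging it Verb would leave rule 2 unsatisfiable, so it must be Det.
Position 3: tagging it Verb would leave rule 5 unsatisfiable, so it must be Adv.
Position 4: tagging it Verb would leave rule 5 unsatisfiable, so it must be Adv.
Position 5: tagging it Verb would leave rule 5 unsatisfiable, so it must be Adv.
The unique satisfying tagging is: Det Noun Adv Adv Adv Noun Prep.
Checking: rule 1 satisfied; rule 2 satisfied; rule 3 satisfied; rule 4 satisfied; rule 5 satisfied.

Adv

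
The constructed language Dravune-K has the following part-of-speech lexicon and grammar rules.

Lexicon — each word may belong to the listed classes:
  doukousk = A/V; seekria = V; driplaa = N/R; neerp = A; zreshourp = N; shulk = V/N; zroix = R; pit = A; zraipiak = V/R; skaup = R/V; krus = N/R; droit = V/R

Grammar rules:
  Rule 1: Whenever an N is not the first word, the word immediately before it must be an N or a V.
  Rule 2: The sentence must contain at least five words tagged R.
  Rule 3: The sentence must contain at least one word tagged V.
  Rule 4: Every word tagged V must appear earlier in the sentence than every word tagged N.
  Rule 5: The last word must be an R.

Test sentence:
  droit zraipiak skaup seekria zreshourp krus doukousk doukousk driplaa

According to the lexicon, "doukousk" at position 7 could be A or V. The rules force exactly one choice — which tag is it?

Candidates per position — 1:droit {V,R}; 2:zraipiak {V,R}; 3:skaup {R,V}; 4:seekria {V}; 5:zreshourp {N}; 6:krus {N,R}; 7:doukousk {A,V}; 8:doukousk {A,V}; 9:driplaa {N,R}.
At position 1, choosing V makes rule 2 impossible to satisfy; hence R.
At position 2, choosing V makes rule 2 impossible to satisfy; hence R.
At position 3, choosing V makes rule 2 impossible to satisfy; hence R.
At position 6, choosing N makes rule 2 impossible to satisfy; hence R.
At position 7, choosing V makes rule 4 impossible to satisfy; hence A.
At position 8, choosing V makes rule 4 impossible to satisfy; hence A.
At position 9, choosing N makes rule 1 impossible to satisfy; hence R.
The unique satisfying tagging is: R R R V N R A A R.
Checking: rule 1 satisfied; rule 2 satisfied; rule 3 satisfied; rule 4 satisfied; rule 5 satisfied.

A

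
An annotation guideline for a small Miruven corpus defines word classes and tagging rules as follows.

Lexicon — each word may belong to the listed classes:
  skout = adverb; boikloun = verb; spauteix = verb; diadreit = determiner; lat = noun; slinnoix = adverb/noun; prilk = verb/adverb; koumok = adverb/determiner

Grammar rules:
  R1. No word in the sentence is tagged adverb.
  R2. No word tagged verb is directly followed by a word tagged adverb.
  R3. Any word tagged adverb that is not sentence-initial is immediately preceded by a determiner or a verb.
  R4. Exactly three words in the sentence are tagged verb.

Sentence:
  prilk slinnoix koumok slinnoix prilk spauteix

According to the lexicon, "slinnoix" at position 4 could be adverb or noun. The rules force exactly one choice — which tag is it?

Candidates per position — 1:prilk {verb,adverb}; 2:slinnoix {adverb,noun}; 3:koumok {adverb,determiner}; 4:slinnoix {adverb,noun}; 5:prilk {verb,adverb}; 6:spauteix {verb}.
At position 1, choosing adverb makes rule 1 impossible to satisfy; hence verb.
At position 2, choosing adverb makes rule 1 impossible to satisfy; hence noun.
At position 3, choosing adverb makes rule 1 impossible to satisfy; hence determiner.
At position 4, choosing adverb makes rule 1 impossible to satisfy; hence noun.
At position 5, choosing adverb makes rule 1 impossible to satisfy; hence verb.
So the tagging must be: verb noun determiner noun verb verb.
Rule-by-rule: rule 1 ✓; rule 2 ✓; rule 3 ✓; rule 4 ✓.

noun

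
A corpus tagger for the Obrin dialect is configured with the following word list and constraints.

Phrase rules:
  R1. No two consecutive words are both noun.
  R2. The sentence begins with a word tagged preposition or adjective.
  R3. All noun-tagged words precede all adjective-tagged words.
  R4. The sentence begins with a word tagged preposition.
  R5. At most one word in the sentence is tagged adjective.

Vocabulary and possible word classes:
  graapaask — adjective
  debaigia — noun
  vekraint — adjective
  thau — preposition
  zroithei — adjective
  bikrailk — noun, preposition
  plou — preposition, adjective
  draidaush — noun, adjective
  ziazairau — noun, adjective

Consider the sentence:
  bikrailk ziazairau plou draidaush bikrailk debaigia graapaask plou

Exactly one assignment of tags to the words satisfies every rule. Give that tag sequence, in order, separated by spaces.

Candidates per position — 1:bikrailk {noun,preposition}; 2:ziazairau {noun,adjective}; 3:plou {preposition,adjective}; 4:draidaush {noun,adjective}; 5:bikrailk {noun,preposition}; 6:debaigia {noun}; 7:graapaask {adjective}; 8:plou {preposition,adjective}.
At position 1, choosing noun makes rule 2 impossible to satisfy; hence preposition.
At position 2, choosing adjective makes rule 3 impossible to satisfy; hence noun.
At position 3, choosing adjective makes rule 3 impossible to satisfy; hence preposition.
At position 4, choosing adjective makes rule 3 impossible to satisfy; hence noun.
At position 5, choosing noun makes rule 1 impossible to satisfy; hence preposition.
At position 8, choosing adjective makes rule 5 impossible to satisfy; hence preposition.
That leaves exactly one tagging: preposition noun preposition noun preposition noun adjective preposition.
Verifying each rule — rule 1 satisfied; rule 2 satisfied; rule 3 satisfied; rule 4 satisfied; rule 5 satisfied.

preposition noun preposition noun preposition noun adjective preposition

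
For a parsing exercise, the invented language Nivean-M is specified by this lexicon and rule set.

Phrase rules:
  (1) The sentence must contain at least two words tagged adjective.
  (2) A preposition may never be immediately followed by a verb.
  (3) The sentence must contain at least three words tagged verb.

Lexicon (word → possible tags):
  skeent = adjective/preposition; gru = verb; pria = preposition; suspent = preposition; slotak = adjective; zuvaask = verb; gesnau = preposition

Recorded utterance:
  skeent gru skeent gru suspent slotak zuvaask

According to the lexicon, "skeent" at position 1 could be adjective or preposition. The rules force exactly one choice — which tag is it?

adjective

Candidates per position — 1:skeent {adjective,preposition}; 2:gru {verb}; 3:skeent {adjective,preposition}; 4:gru {verb}; 5:suspent {preposition}; 6:slotak {adjective}; 7:zuvaask {verb}.
Position 1: preposition is ruled out by rule 2; that leaves adjective.
Position 3: preposition is ruled out by rule 2; that leaves adjective.
So the tagging must be: adjective verb adjective verb preposition adjective verb.
Rule-by-rule: rule 1 satisfied; rule 2 satisfied; rule 3 satisfied.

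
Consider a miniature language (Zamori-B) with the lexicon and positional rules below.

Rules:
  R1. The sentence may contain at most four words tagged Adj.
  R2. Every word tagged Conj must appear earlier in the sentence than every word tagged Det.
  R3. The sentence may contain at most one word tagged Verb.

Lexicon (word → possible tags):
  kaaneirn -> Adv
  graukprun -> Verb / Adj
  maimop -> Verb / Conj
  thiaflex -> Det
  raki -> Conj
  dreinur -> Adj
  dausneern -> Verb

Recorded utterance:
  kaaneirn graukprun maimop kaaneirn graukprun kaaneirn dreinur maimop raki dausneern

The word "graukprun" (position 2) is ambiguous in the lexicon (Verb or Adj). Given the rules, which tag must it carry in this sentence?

Adj

Candidates per position — 1:kaaneirn {Adv}; 2:graukprun {Verb,Adj}; 3:maimop {Verb,Conj}; 4:kaaneirn {Adv}; 5:graukprun {Verb,Adj}; 6:kaaneirn {Adv}; 7:dreinur {Adj}; 8:maimop {Verb,Conj}; 9:raki {Conj}; 10:dausneern {Verb}.
Position 2: Verb is ruled out by rule 3; that leaves Adj.
Position 3: Verb is ruled out by rule 3; that leaves Conj.
Position 5: Verb is ruled out by rule 3; that leaves Adj.
Position 8: Verb is ruled out by rule 3; that leaves Conj.
That leaves exactly one tagging: Adv Adj Conj Adv Adj Adv Adj Conj Conj Verb.
Checking: rule 1 holds; rule 2 holds; rule 3 holds.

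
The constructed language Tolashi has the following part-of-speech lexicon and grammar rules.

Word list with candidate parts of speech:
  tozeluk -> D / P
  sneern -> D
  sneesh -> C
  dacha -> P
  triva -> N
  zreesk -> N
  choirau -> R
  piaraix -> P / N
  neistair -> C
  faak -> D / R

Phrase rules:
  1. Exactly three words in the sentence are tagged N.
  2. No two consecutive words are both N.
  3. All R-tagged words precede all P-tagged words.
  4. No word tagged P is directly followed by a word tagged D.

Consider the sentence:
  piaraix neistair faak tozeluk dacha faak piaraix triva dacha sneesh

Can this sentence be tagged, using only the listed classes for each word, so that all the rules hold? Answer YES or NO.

NO

Candidates per position — 1:piaraix {P,N}; 2:neistair {C}; 3:faak {D,R}; 4:tozeluk {D,P}; 5:dacha {P}; 6:faak {D,R}; 7:piaraix {P,N}; 8:triva {N}; 9:dacha {P}; 10:sneesh {C}.
Every candidate sequence violates at least one rule; no consistent tagging exists.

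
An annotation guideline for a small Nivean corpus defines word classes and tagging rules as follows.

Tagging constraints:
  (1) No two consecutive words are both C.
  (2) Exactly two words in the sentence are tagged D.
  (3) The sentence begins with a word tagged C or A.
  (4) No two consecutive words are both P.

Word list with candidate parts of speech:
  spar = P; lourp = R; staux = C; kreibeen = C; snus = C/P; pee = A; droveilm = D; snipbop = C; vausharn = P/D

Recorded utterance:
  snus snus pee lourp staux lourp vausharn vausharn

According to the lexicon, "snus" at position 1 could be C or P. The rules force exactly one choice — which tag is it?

Candidates per position — 1:snus {C,P}; 2:snus {C,P}; 3:pee {A}; 4:lourp {R}; 5:staux {C}; 6:lourp {R}; 7:vausharn {P,D}; 8:vausharn {P,D}.
At position 1, choosing P makes rule 3 impossible to satisfy; hence C.
At position 2, choosing C makes rule 1 impossible to satisfy; hence P.
At position 7, choosing P makes rule 2 impossible to satisfy; hence D.
At position 8, choosing P makes rule 2 impossible to satisfy; hence D.
The only consistent sequence is: C P A R C R D D.
Rule-by-rule: rule 1 holds; rule 2 holds; rule 3 holds; rule 4 holds.

C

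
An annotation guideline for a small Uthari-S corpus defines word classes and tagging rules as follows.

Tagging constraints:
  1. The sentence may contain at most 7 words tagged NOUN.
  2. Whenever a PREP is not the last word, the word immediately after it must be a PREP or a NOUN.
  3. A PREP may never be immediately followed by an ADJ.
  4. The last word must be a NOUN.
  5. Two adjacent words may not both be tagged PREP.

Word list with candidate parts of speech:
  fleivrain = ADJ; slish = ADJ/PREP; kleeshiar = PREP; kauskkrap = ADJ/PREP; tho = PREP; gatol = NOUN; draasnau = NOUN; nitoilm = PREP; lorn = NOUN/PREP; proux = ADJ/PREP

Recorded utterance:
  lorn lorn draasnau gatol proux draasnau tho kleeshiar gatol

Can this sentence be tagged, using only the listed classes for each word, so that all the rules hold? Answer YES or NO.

NO

Candidates per position — 1:lorn {NOUN,PREP}; 2:lorn {NOUN,PREP}; 3:draasnau {NOUN}; 4:gatol {NOUN}; 5:proux {ADJ,PREP}; 6:draasnau {NOUN}; 7:tho {PREP}; 8:kleeshiar {PREP}; 9:gatol {NOUN}.
Rule 5 cannot be satisfied by any choice of tags from the lexicon.
So there is no consistent tagging.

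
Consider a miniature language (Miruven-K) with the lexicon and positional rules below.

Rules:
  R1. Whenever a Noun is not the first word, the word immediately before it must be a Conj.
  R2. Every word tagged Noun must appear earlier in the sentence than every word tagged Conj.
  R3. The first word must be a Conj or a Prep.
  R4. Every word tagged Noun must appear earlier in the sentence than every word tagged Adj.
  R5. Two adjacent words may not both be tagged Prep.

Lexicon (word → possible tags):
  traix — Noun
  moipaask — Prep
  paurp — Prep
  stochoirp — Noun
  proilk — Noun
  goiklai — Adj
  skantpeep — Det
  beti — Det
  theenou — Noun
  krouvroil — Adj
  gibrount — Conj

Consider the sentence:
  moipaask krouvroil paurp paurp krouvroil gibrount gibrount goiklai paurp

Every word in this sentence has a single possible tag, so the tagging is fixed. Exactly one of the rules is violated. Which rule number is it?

Fixed tagging: Prep Adj Prep Prep Adj Conj Conj Adj Prep.
Rule check: R1 ✓, R2 ✓, R3 ✓, R4 ✓, R5 ✗.
Only rule 5 fails.

5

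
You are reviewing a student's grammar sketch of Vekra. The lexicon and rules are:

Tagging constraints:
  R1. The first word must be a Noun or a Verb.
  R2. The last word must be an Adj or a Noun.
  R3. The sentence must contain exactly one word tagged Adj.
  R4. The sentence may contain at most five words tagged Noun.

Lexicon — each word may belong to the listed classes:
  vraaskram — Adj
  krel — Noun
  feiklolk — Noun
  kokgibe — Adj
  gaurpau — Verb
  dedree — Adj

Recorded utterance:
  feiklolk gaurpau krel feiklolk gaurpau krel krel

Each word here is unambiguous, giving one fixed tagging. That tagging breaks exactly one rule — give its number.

3

Fixed tagging: Noun Verb Noun Noun Verb Noun Noun.
Applying the rules: R1 holds, R2 holds, R3 violated, R4 holds.
Only rule 3 fails.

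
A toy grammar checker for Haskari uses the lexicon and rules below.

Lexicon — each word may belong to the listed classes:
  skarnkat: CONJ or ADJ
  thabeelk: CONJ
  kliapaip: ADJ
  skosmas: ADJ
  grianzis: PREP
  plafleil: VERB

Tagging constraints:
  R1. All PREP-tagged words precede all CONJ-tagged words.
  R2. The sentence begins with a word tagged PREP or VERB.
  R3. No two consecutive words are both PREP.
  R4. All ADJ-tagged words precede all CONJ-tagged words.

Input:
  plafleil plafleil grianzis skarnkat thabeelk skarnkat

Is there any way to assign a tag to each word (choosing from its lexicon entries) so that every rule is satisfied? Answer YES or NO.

Candidates per position — 1:plafleil {VERB}; 2:plafleil {VERB}; 3:grianzis {PREP}; 4:skarnkat {CONJ,ADJ}; 5:thabeelk {CONJ}; 6:skarnkat {CONJ,ADJ}.
One satisfying assignment: VERB VERB PREP ADJ CONJ CONJ.
Rule-by-rule: rule 1 ✓; rule 2 ✓; rule 3 ✓; rule 4 ✓.

YES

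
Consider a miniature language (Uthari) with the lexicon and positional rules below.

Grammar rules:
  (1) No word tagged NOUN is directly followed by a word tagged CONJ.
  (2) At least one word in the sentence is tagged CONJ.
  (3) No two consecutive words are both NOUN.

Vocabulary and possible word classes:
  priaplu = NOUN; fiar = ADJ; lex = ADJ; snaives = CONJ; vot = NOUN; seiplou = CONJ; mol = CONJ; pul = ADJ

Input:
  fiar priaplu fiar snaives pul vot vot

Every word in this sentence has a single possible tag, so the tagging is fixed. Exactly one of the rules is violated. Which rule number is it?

3

Fixed tagging: ADJ NOUN ADJ CONJ ADJ NOUN NOUN.
Applying the rules: R1 ✓, R2 ✓, R3 ✗.
Only rule 3 fails.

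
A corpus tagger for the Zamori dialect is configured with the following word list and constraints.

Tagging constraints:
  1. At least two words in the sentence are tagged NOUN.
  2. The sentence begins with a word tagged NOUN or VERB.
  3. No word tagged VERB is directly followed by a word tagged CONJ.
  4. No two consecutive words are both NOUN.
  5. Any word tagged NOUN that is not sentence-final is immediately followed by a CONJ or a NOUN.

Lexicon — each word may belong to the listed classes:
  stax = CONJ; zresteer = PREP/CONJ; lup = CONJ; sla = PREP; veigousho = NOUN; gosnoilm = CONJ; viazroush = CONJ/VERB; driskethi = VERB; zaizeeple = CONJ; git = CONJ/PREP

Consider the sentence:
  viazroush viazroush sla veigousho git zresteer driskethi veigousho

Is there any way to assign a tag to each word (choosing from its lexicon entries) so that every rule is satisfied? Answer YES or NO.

YES

Candidates per position — 1:viazroush {CONJ,VERB}; 2:viazroush {CONJ,VERB}; 3:sla {PREP}; 4:veigousho {NOUN}; 5:git {CONJ,PREP}; 6:zresteer {PREP,CONJ}; 7:driskethi {VERB}; 8:veigousho {NOUN}.
One satisfying assignment: VERB VERB PREP NOUN CONJ PREP VERB NOUN.
Rule-by-rule: rule 1 ok; rule 2 ok; rule 3 ok; rule 4 ok; rule 5 ok.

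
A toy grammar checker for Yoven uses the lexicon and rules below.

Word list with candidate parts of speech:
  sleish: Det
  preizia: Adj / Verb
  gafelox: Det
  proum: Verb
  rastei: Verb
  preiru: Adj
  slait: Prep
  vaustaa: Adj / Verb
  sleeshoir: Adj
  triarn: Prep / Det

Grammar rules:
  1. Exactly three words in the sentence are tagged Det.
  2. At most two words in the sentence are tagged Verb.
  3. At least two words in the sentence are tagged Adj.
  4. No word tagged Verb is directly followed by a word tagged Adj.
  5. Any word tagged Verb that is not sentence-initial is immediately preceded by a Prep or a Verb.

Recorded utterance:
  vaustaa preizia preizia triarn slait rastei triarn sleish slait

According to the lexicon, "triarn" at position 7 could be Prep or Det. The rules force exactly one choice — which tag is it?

Candidates per position — 1:vaustaa {Adj,Verb}; 2:preizia {Adj,Verb}; 3:preizia {Adj,Verb}; 4:triarn {Prep,Det}; 5:slait {Prep}; 6:rastei {Verb}; 7:triarn {Prep,Det}; 8:sleish {Det}; 9:slait {Prep}.
If word 4 were Prep, no tagging could satisfy rule 1; so word 4 is Det.
If word 7 were Prep, no tagging could satisfy rule 1; so word 7 is Det.
The remaining ambiguous positions (1, 2, 3) are resolved jointly — only one combination satisfies every rule.
The unique satisfying tagging is: Adj Adj Adj Det Prep Verb Det Det Prep.
Check: rule 1 ok; rule 2 ok; rule 3 ok; rule 4 ok; rule 5 ok.

Det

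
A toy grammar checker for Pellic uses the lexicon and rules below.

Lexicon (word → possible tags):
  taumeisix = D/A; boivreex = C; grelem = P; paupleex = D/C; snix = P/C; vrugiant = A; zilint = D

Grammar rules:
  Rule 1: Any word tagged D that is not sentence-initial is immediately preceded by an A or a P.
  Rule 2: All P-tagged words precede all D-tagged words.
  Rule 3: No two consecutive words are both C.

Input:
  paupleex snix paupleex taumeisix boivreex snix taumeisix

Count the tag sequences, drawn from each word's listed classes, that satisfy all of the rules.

2

Candidates per position — 1:paupleex {D,C}; 2:snix {P,C}; 3:paupleex {D,C}; 4:taumeisix {D,A}; 5:boivreex {C}; 6:snix {P,C}; 7:taumeisix {D,A}.
There are 64 candidate sequences in total.
The sequences that satisfy every rule: C P C A C P D; C P C A C P A.
Count = 2.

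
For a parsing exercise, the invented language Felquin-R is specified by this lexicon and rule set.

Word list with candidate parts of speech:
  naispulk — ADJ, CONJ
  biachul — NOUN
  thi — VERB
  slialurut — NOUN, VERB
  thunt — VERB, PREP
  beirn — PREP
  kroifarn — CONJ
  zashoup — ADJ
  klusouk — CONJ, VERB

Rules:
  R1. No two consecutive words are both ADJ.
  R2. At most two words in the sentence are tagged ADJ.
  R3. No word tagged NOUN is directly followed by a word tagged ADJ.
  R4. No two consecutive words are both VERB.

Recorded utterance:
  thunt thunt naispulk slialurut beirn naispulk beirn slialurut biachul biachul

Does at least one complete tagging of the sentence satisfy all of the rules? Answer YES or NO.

Candidates per position — 1:thunt {VERB,PREP}; 2:thunt {VERB,PREP}; 3:naispulk {ADJ,CONJ}; 4:slialurut {NOUN,VERB}; 5:beirn {PREP}; 6:naispulk {ADJ,CONJ}; 7:beirn {PREP}; 8:slialurut {NOUN,VERB}; 9:biachul {NOUN}; 10:biachul {NOUN}.
One satisfying assignment: VERB PREP CONJ NOUN PREP ADJ PREP NOUN NOUN NOUN.
Checking: rule 1 ✓; rule 2 ✓; rule 3 ✓; rule 4 ✓.

YES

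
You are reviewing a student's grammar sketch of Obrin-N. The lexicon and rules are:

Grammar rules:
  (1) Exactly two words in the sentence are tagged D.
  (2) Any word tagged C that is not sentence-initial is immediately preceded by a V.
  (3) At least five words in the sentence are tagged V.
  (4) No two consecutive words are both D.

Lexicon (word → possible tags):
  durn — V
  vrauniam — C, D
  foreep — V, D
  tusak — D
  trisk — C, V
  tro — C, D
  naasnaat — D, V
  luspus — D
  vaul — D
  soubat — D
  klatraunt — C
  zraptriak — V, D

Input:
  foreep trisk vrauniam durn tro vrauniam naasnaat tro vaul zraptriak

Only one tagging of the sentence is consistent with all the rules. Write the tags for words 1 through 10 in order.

Candidates per position — 1:foreep {V,D}; 2:trisk {C,V}; 3:vrauniam {C,D}; 4:durn {V}; 5:tro {C,D}; 6:vrauniam {C,D}; 7:naasnaat {D,V}; 8:tro {C,D}; 9:vaul {D}; 10:zraptriak {V,D}.
Position 1: D is ruled out by rule 3; that leaves V.
Position 2: C is ruled out by rule 3; that leaves V.
Position 6: C is ruled out by rule 2; that leaves D.
Position 7: D is ruled out by rule 1; that leaves V.
Position 8: D is ruled out by rule 1; that leaves C.
Position 10: D is ruled out by rule 1; that leaves V.
Position 3: D is ruled out by rule 1; that leaves C.
Position 5: D is ruled out by rule 1; that leaves C.
The unique satisfying tagging is: V V C V C D V C D V.
Check: rule 1 ✓; rule 2 ✓; rule 3 ✓; rule 4 ✓.

V V C V C D V C D V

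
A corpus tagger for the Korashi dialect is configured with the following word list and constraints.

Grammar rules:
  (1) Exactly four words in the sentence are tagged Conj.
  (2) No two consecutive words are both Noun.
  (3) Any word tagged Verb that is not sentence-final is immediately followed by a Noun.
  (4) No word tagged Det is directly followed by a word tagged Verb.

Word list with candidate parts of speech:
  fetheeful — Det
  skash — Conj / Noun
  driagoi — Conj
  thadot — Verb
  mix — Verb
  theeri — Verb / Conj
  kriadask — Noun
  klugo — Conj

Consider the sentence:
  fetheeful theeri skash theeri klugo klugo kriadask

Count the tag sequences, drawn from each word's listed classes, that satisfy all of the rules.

Candidates per position — 1:fetheeful {Det}; 2:theeri {Verb,Conj}; 3:skash {Conj,Noun}; 4:theeri {Verb,Conj}; 5:klugo {Conj}; 6:klugo {Conj}; 7:kriadask {Noun}.
There are 8 candidate sequences in total.
The sequences that satisfy every rule: Det Conj Noun Conj Conj Conj Noun.
Count = 1.

1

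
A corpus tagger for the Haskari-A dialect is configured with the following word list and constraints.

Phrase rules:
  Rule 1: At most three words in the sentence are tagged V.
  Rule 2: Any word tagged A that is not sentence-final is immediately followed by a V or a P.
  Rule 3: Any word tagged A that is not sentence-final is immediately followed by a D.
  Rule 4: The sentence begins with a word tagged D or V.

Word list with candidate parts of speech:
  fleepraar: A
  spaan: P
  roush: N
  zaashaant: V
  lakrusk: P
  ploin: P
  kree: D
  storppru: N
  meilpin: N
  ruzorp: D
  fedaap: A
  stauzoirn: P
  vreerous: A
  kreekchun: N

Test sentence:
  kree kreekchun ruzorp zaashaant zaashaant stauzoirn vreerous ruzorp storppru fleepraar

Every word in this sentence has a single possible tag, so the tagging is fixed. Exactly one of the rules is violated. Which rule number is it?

2

Fixed tagging: D N D V V P A D N A.
Rule check: R1 ok, R2 fails, R3 ok, R4 ok.
Only rule 2 fails.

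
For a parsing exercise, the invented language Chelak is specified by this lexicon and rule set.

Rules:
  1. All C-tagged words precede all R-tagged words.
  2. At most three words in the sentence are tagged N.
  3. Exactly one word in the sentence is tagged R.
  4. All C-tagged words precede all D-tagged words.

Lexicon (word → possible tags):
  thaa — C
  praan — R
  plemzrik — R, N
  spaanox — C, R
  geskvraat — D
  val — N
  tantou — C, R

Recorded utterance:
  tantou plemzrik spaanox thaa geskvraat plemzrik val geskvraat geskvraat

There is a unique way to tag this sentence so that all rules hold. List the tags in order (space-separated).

Candidates per position — 1:tantou {C,R}; 2:plemzrik {R,N}; 3:spaanox {C,R}; 4:thaa {C}; 5:geskvraat {D}; 6:plemzrik {R,N}; 7:val {N}; 8:geskvraat {D}; 9:geskvraat {D}.
Position 1: R is ruled out by rule 1; that leaves C.
Position 2: R is ruled out by rule 1; that leaves N.
Position 3: R is ruled out by rule 1; that leaves C.
Position 6: N is ruled out by rule 3; that leaves R.
The unique satisfying tagging is: C N C C D R N D D.
Rule-by-rule: rule 1 ok; rule 2 ok; rule 3 ok; rule 4 ok.

C N C C D R N D D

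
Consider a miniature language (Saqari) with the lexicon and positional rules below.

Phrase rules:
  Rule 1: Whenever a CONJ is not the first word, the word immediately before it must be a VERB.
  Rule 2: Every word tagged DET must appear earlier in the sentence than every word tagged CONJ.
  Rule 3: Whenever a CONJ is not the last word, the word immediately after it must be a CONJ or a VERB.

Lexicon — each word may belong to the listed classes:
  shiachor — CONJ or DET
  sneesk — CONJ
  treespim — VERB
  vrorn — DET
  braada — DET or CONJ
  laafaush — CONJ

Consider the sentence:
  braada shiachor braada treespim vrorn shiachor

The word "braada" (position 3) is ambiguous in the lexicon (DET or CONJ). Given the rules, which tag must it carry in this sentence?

Candidates per position — 1:braada {DET,CONJ}; 2:shiachor {CONJ,DET}; 3:braada {DET,CONJ}; 4:treespim {VERB}; 5:vrorn {DET}; 6:shiachor {CONJ,DET}.
Position 1: tagging it CONJ would leave rule 2 unsatisfiable, so it must be DET.
Position 2: tagging it CONJ would leave rule 1 unsatisfiable, so it must be DET.
Position 3: tagging it CONJ would leave rule 1 unsatisfiable, so it must be DET.
Position 6: tagging it CONJ would leave rule 1 unsatisfiable, so it must be DET.
So the tagging must be: DET DET DET VERB DET DET.
Check: rule 1 holds; rule 2 holds; rule 3 holds.

DET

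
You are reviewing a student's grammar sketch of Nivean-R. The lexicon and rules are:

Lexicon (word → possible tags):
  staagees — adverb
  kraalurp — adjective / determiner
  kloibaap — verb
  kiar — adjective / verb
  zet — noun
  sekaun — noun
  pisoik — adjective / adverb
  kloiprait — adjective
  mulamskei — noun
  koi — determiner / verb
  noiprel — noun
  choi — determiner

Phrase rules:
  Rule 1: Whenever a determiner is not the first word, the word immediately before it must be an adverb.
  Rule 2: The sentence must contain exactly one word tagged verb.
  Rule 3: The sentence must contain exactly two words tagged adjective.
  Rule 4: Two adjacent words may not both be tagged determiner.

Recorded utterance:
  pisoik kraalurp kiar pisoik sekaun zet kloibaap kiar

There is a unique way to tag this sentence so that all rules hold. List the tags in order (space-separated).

adverb determiner adjective adverb noun noun verb adjective

Candidates per position — 1:pisoik {adjective,adverb}; 2:kraalurp {adjective,determiner}; 3:kiar {adjective,verb}; 4:pisoik {adjective,adverb}; 5:sekaun {noun}; 6:zet {noun}; 7:kloibaap {verb}; 8:kiar {adjective,verb}.
At position 3, choosing verb makes rule 2 impossible to satisfy; hence adjective.
At position 8, choosing verb makes rule 2 impossible to satisfy; hence adjective.
At position 1, choosing adjective makes rule 3 impossible to satisfy; hence adverb.
At position 2, choosing adjective makes rule 3 impossible to satisfy; hence determiner.
At position 4, choosing adjective makes rule 3 impossible to satisfy; hence adverb.
So the tagging must be: adverb determiner adjective adverb noun noun verb adjective.
Checking: rule 1 holds; rule 2 holds; rule 3 holds; rule 4 holds.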